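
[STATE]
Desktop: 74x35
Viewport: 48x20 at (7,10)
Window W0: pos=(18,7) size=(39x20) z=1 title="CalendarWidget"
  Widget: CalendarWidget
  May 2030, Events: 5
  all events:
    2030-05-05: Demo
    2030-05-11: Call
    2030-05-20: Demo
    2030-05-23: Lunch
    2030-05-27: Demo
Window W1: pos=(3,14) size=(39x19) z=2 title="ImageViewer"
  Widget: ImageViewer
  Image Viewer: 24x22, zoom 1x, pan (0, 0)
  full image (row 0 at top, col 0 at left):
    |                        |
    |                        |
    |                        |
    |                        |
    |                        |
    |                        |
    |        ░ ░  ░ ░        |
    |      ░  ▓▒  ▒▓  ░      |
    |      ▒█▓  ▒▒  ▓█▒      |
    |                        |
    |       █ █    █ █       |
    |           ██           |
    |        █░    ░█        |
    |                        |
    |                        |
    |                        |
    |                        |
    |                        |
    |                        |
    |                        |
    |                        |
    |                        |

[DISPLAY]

           ┃               May 2030             
           ┃Mo Tu We Th Fr Sa Su                
           ┃       1  2  3  4  5*               
           ┃ 6  7  8  9 10 11* 12               
━━━━━━━━━━━━━━━━━━━━━━━━━━━━━━━━━━┓             
ageViewer                         ┃             
──────────────────────────────────┨             
                                  ┃             
                                  ┃             
                                  ┃             
                                  ┃             
                                  ┃             
                                  ┃             
     ░ ░  ░ ░                     ┃             
   ░  ▓▒  ▒▓  ░                   ┃             
   ▒█▓  ▒▒  ▓█▒                   ┃             
                                  ┃━━━━━━━━━━━━━
    █ █    █ █                    ┃             
        ██                        ┃             
     █░    ░█                     ┃             


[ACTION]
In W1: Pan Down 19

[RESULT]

           ┃               May 2030             
           ┃Mo Tu We Th Fr Sa Su                
           ┃       1  2  3  4  5*               
           ┃ 6  7  8  9 10 11* 12               
━━━━━━━━━━━━━━━━━━━━━━━━━━━━━━━━━━┓             
ageViewer                         ┃             
──────────────────────────────────┨             
                                  ┃             
                                  ┃             
                                  ┃             
                                  ┃             
                                  ┃             
                                  ┃             
                                  ┃             
                                  ┃             
                                  ┃             
                                  ┃━━━━━━━━━━━━━
                                  ┃             
                                  ┃             
                                  ┃             


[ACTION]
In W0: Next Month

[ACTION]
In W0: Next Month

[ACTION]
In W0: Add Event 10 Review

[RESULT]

           ┃              July 2030             
           ┃Mo Tu We Th Fr Sa Su                
           ┃ 1  2  3  4  5  6  7                
           ┃ 8  9 10* 11 12 13 14               
━━━━━━━━━━━━━━━━━━━━━━━━━━━━━━━━━━┓             
ageViewer                         ┃             
──────────────────────────────────┨             
                                  ┃             
                                  ┃             
                                  ┃             
                                  ┃             
                                  ┃             
                                  ┃             
                                  ┃             
                                  ┃             
                                  ┃             
                                  ┃━━━━━━━━━━━━━
                                  ┃             
                                  ┃             
                                  ┃             


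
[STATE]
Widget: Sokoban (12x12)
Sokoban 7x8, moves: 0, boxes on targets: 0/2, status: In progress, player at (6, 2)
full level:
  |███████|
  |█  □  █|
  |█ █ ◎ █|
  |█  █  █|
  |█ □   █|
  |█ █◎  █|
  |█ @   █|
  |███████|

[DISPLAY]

███████     
█  □  █     
█ █ ◎ █     
█  █  █     
█ □   █     
█ █◎  █     
█ @   █     
███████     
Moves: 0  0/
            
            
            


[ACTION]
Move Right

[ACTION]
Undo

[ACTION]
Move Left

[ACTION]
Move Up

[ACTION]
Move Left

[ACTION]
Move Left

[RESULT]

███████     
█  □  █     
█ █ ◎ █     
█  █  █     
█ □   █     
█@█◎  █     
█     █     
███████     
Moves: 2  0/
            
            
            


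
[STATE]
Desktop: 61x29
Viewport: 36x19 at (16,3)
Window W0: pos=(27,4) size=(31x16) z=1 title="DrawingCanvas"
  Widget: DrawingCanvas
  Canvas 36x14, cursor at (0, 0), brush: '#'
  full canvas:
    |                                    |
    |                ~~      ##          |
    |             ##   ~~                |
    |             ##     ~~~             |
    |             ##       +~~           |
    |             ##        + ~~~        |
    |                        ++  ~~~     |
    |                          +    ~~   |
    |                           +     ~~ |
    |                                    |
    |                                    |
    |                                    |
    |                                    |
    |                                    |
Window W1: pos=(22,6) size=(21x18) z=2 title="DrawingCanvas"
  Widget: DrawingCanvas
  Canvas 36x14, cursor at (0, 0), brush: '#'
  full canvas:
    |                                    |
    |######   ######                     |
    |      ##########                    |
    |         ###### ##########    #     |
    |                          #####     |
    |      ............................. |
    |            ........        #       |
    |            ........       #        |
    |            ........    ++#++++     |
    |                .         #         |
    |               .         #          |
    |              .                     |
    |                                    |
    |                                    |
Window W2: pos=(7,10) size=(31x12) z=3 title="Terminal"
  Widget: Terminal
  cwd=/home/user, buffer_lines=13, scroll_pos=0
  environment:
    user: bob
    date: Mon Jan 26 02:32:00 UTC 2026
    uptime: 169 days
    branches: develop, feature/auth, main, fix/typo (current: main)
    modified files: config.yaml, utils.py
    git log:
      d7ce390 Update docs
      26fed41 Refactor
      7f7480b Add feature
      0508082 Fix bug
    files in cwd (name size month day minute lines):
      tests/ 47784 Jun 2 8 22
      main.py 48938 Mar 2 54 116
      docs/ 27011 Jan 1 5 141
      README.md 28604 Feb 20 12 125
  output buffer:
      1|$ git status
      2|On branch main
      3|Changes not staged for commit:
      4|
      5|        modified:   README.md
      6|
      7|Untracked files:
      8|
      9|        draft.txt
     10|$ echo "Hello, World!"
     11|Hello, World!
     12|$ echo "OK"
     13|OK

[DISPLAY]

                                    
           ┏━━━━━━━━━━━━━━━━━━━━━━━━
           ┃ DrawingCanvas          
      ┏━━━━━━━━━━━━━━━━━━━┓─────────
      ┃ DrawingCanvas     ┃         
      ┠───────────────────┨ ~~      
      ┃+                  ┃   ~~    
━━━━━━━━━━━━━━━━━━━━━┓    ┃     ~~~ 
l                    ┃#   ┃       +~
─────────────────────┨ ###┃        +
atus                 ┃    ┃         
h main               ┃....┃         
not staged for commit┃....┃         
                     ┃....┃         
modified:   README.md┃....┃         
                     ┃ .  ┃         
d files:             ┃.   ┃━━━━━━━━━
                     ┃    ┃         
━━━━━━━━━━━━━━━━━━━━━┛    ┃         


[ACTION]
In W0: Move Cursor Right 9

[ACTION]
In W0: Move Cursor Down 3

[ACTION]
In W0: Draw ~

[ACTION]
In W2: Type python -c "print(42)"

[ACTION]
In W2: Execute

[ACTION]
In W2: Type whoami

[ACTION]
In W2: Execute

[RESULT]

                                    
           ┏━━━━━━━━━━━━━━━━━━━━━━━━
           ┃ DrawingCanvas          
      ┏━━━━━━━━━━━━━━━━━━━┓─────────
      ┃ DrawingCanvas     ┃         
      ┠───────────────────┨ ~~      
      ┃+                  ┃   ~~    
━━━━━━━━━━━━━━━━━━━━━┓    ┃     ~~~ 
l                    ┃#   ┃       +~
─────────────────────┨ ###┃        +
orld!                ┃    ┃         
OK"                  ┃....┃         
                     ┃....┃         
 -c "print(42)"      ┃....┃         
                     ┃....┃         
                     ┃ .  ┃         
                     ┃.   ┃━━━━━━━━━
                     ┃    ┃         
━━━━━━━━━━━━━━━━━━━━━┛    ┃         


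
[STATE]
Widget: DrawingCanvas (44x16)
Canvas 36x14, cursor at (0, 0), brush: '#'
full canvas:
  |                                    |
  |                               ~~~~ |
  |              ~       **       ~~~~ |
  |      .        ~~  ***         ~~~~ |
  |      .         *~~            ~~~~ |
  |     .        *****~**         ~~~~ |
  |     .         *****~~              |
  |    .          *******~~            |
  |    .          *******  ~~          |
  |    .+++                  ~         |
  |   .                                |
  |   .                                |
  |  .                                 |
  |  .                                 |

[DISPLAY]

+                                           
                               ~~~~         
              ~       **       ~~~~         
      .        ~~  ***         ~~~~         
      .         *~~            ~~~~         
     .        *****~**         ~~~~         
     .         *****~~                      
    .          *******~~                    
    .          *******  ~~                  
    .+++                  ~                 
   .                                        
   .                                        
  .                                         
  .                                         
                                            
                                            


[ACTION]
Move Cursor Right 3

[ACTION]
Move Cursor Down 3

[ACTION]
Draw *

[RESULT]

                                            
                               ~~~~         
              ~       **       ~~~~         
   *  .        ~~  ***         ~~~~         
      .         *~~            ~~~~         
     .        *****~**         ~~~~         
     .         *****~~                      
    .          *******~~                    
    .          *******  ~~                  
    .+++                  ~                 
   .                                        
   .                                        
  .                                         
  .                                         
                                            
                                            


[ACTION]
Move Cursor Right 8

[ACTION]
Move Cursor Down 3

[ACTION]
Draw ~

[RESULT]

                                            
                               ~~~~         
              ~       **       ~~~~         
   *  .        ~~  ***         ~~~~         
      .         *~~            ~~~~         
     .        *****~**         ~~~~         
     .     ~   *****~~                      
    .          *******~~                    
    .          *******  ~~                  
    .+++                  ~                 
   .                                        
   .                                        
  .                                         
  .                                         
                                            
                                            


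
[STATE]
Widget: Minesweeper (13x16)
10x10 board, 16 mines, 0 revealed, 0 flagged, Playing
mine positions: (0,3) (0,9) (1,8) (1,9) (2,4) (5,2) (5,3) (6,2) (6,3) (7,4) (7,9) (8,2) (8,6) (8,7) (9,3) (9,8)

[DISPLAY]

■■■■■■■■■■   
■■■■■■■■■■   
■■■■■■■■■■   
■■■■■■■■■■   
■■■■■■■■■■   
■■■■■■■■■■   
■■■■■■■■■■   
■■■■■■■■■■   
■■■■■■■■■■   
■■■■■■■■■■   
             
             
             
             
             
             


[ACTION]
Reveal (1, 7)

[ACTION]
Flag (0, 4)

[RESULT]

■■■■⚑■■■■■   
■■■■■■■1■■   
■■■■■■■■■■   
■■■■■■■■■■   
■■■■■■■■■■   
■■■■■■■■■■   
■■■■■■■■■■   
■■■■■■■■■■   
■■■■■■■■■■   
■■■■■■■■■■   
             
             
             
             
             
             


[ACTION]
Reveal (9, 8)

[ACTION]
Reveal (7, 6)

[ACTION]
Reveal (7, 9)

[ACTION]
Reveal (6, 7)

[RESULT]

■■■✹⚑■■■■✹   
■■■■■■■1✹✹   
■■■■✹■■■■■   
■■■■■■■■■■   
■■■■■■■■■■   
■■✹✹■■■■■■   
■■✹✹■■■■■■   
■■■■✹■■■■✹   
■■✹■■■✹✹■■   
■■■✹■■■■✹■   
             
             
             
             
             
             


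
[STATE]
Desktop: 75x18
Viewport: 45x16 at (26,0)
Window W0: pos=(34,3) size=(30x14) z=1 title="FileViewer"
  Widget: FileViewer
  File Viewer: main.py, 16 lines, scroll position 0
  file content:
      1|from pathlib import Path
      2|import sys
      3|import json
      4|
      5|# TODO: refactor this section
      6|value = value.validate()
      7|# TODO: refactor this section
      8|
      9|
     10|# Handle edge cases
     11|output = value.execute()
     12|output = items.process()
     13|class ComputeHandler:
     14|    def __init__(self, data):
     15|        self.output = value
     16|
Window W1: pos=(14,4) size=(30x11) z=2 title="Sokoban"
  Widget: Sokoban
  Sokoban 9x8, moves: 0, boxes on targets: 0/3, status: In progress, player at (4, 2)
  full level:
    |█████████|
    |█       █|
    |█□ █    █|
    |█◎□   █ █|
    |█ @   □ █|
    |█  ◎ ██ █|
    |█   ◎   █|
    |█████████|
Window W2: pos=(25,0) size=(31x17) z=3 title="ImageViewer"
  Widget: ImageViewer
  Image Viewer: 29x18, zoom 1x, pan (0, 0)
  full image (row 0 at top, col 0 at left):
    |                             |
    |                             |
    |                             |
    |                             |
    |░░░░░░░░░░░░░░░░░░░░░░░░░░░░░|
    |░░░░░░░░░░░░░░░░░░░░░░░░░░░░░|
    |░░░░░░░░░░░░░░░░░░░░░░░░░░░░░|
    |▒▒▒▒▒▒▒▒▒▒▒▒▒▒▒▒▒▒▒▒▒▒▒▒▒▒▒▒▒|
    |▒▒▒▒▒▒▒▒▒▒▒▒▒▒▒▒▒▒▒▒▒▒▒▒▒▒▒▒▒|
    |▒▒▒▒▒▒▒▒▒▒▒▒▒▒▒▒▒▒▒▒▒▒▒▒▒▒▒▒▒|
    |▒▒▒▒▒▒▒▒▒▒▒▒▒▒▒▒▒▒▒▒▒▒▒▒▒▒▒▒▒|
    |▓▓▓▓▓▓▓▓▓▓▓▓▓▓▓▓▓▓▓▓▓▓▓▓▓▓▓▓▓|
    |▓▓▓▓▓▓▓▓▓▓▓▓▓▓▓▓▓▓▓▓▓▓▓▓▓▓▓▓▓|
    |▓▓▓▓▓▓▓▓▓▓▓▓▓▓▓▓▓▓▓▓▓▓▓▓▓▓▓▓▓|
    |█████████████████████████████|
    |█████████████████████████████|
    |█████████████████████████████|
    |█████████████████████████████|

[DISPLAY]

━━━━━━━━━━━━━━━━━━━━━━━━━━━━━┓               
 ImageViewer                 ┃               
─────────────────────────────┨               
                             ┃━━━━━━━┓       
                             ┃       ┃       
                             ┃───────┨       
                             ┃ath   ▲┃       
░░░░░░░░░░░░░░░░░░░░░░░░░░░░░┃      █┃       
░░░░░░░░░░░░░░░░░░░░░░░░░░░░░┃      ░┃       
░░░░░░░░░░░░░░░░░░░░░░░░░░░░░┃      ░┃       
▒▒▒▒▒▒▒▒▒▒▒▒▒▒▒▒▒▒▒▒▒▒▒▒▒▒▒▒▒┃ secti░┃       
▒▒▒▒▒▒▒▒▒▒▒▒▒▒▒▒▒▒▒▒▒▒▒▒▒▒▒▒▒┃e()   ░┃       
▒▒▒▒▒▒▒▒▒▒▒▒▒▒▒▒▒▒▒▒▒▒▒▒▒▒▒▒▒┃ secti░┃       
▒▒▒▒▒▒▒▒▒▒▒▒▒▒▒▒▒▒▒▒▒▒▒▒▒▒▒▒▒┃      ░┃       
▓▓▓▓▓▓▓▓▓▓▓▓▓▓▓▓▓▓▓▓▓▓▓▓▓▓▓▓▓┃      ░┃       
▓▓▓▓▓▓▓▓▓▓▓▓▓▓▓▓▓▓▓▓▓▓▓▓▓▓▓▓▓┃      ▼┃       


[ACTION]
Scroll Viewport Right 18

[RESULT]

━━━━━━━━━━━━━━━━━━━━━━━━━┓                   
geViewer                 ┃                   
─────────────────────────┨                   
                         ┃━━━━━━━┓           
                         ┃       ┃           
                         ┃───────┨           
                         ┃ath   ▲┃           
░░░░░░░░░░░░░░░░░░░░░░░░░┃      █┃           
░░░░░░░░░░░░░░░░░░░░░░░░░┃      ░┃           
░░░░░░░░░░░░░░░░░░░░░░░░░┃      ░┃           
▒▒▒▒▒▒▒▒▒▒▒▒▒▒▒▒▒▒▒▒▒▒▒▒▒┃ secti░┃           
▒▒▒▒▒▒▒▒▒▒▒▒▒▒▒▒▒▒▒▒▒▒▒▒▒┃e()   ░┃           
▒▒▒▒▒▒▒▒▒▒▒▒▒▒▒▒▒▒▒▒▒▒▒▒▒┃ secti░┃           
▒▒▒▒▒▒▒▒▒▒▒▒▒▒▒▒▒▒▒▒▒▒▒▒▒┃      ░┃           
▓▓▓▓▓▓▓▓▓▓▓▓▓▓▓▓▓▓▓▓▓▓▓▓▓┃      ░┃           
▓▓▓▓▓▓▓▓▓▓▓▓▓▓▓▓▓▓▓▓▓▓▓▓▓┃      ▼┃           


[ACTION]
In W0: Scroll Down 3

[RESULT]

━━━━━━━━━━━━━━━━━━━━━━━━━┓                   
geViewer                 ┃                   
─────────────────────────┨                   
                         ┃━━━━━━━┓           
                         ┃       ┃           
                         ┃───────┨           
                         ┃      ▲┃           
░░░░░░░░░░░░░░░░░░░░░░░░░┃ secti░┃           
░░░░░░░░░░░░░░░░░░░░░░░░░┃e()   ░┃           
░░░░░░░░░░░░░░░░░░░░░░░░░┃ secti░┃           
▒▒▒▒▒▒▒▒▒▒▒▒▒▒▒▒▒▒▒▒▒▒▒▒▒┃      ░┃           
▒▒▒▒▒▒▒▒▒▒▒▒▒▒▒▒▒▒▒▒▒▒▒▒▒┃      █┃           
▒▒▒▒▒▒▒▒▒▒▒▒▒▒▒▒▒▒▒▒▒▒▒▒▒┃      ░┃           
▒▒▒▒▒▒▒▒▒▒▒▒▒▒▒▒▒▒▒▒▒▒▒▒▒┃e()   ░┃           
▓▓▓▓▓▓▓▓▓▓▓▓▓▓▓▓▓▓▓▓▓▓▓▓▓┃s()   ░┃           
▓▓▓▓▓▓▓▓▓▓▓▓▓▓▓▓▓▓▓▓▓▓▓▓▓┃      ▼┃           


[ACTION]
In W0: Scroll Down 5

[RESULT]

━━━━━━━━━━━━━━━━━━━━━━━━━┓                   
geViewer                 ┃                   
─────────────────────────┨                   
                         ┃━━━━━━━┓           
                         ┃       ┃           
                         ┃───────┨           
                         ┃ secti▲┃           
░░░░░░░░░░░░░░░░░░░░░░░░░┃      ░┃           
░░░░░░░░░░░░░░░░░░░░░░░░░┃      ░┃           
░░░░░░░░░░░░░░░░░░░░░░░░░┃      ░┃           
▒▒▒▒▒▒▒▒▒▒▒▒▒▒▒▒▒▒▒▒▒▒▒▒▒┃e()   ░┃           
▒▒▒▒▒▒▒▒▒▒▒▒▒▒▒▒▒▒▒▒▒▒▒▒▒┃s()   ░┃           
▒▒▒▒▒▒▒▒▒▒▒▒▒▒▒▒▒▒▒▒▒▒▒▒▒┃      ░┃           
▒▒▒▒▒▒▒▒▒▒▒▒▒▒▒▒▒▒▒▒▒▒▒▒▒┃, data░┃           
▓▓▓▓▓▓▓▓▓▓▓▓▓▓▓▓▓▓▓▓▓▓▓▓▓┃ value█┃           
▓▓▓▓▓▓▓▓▓▓▓▓▓▓▓▓▓▓▓▓▓▓▓▓▓┃      ▼┃           


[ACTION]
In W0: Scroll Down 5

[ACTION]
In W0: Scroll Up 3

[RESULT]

━━━━━━━━━━━━━━━━━━━━━━━━━┓                   
geViewer                 ┃                   
─────────────────────────┨                   
                         ┃━━━━━━━┓           
                         ┃       ┃           
                         ┃───────┨           
                         ┃      ▲┃           
░░░░░░░░░░░░░░░░░░░░░░░░░┃ secti░┃           
░░░░░░░░░░░░░░░░░░░░░░░░░┃e()   ░┃           
░░░░░░░░░░░░░░░░░░░░░░░░░┃ secti░┃           
▒▒▒▒▒▒▒▒▒▒▒▒▒▒▒▒▒▒▒▒▒▒▒▒▒┃      ░┃           
▒▒▒▒▒▒▒▒▒▒▒▒▒▒▒▒▒▒▒▒▒▒▒▒▒┃      █┃           
▒▒▒▒▒▒▒▒▒▒▒▒▒▒▒▒▒▒▒▒▒▒▒▒▒┃      ░┃           
▒▒▒▒▒▒▒▒▒▒▒▒▒▒▒▒▒▒▒▒▒▒▒▒▒┃e()   ░┃           
▓▓▓▓▓▓▓▓▓▓▓▓▓▓▓▓▓▓▓▓▓▓▓▓▓┃s()   ░┃           
▓▓▓▓▓▓▓▓▓▓▓▓▓▓▓▓▓▓▓▓▓▓▓▓▓┃      ▼┃           


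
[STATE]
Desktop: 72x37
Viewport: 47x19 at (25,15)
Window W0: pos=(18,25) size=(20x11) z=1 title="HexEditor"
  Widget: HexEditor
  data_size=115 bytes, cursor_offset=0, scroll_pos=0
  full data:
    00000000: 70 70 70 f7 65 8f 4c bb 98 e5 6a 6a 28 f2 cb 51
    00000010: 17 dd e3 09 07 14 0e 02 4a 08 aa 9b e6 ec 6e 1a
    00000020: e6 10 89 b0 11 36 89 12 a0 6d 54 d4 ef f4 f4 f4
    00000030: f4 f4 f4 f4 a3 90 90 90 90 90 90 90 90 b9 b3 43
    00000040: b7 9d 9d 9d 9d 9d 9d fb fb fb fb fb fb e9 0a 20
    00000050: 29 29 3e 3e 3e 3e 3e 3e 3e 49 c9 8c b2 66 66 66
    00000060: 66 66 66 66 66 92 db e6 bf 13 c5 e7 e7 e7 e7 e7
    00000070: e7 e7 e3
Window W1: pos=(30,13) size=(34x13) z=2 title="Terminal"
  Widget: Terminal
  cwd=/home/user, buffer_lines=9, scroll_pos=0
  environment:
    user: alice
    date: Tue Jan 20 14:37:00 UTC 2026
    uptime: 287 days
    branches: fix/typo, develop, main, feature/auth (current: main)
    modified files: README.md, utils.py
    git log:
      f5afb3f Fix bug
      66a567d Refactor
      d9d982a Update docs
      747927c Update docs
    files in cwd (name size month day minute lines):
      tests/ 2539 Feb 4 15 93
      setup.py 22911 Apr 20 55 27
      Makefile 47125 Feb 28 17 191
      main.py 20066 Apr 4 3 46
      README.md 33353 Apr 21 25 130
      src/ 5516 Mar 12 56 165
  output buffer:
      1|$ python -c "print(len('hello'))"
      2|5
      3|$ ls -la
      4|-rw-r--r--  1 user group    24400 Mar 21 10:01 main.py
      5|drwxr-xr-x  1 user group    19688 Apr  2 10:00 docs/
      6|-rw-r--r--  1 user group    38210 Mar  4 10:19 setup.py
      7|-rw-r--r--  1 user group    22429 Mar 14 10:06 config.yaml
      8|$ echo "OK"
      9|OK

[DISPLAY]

     ┠────────────────────────────────┨        
     ┃$ python -c "print(len('hello'))┃        
     ┃5                               ┃        
     ┃$ ls -la                        ┃        
     ┃-rw-r--r--  1 user group    2440┃        
     ┃drwxr-xr-x  1 user group    1968┃        
     ┃-rw-r--r--  1 user group    3821┃        
     ┃-rw-r--r--  1 user group    2242┃        
     ┃$ echo "OK"                     ┃        
     ┃OK                              ┃        
━━━━━┗━━━━━━━━━━━━━━━━━━━━━━━━━━━━━━━━┛        
itor        ┃                                  
────────────┨                                  
00  70 70 70┃                                  
10  17 dd e3┃                                  
20  e6 10 89┃                                  
30  f4 f4 f4┃                                  
40  b7 9d 9d┃                                  
50  29 29 3e┃                                  


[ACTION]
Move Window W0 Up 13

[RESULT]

00  7┠────────────────────────────────┨        
10  1┃$ python -c "print(len('hello'))┃        
20  e┃5                               ┃        
30  f┃$ ls -la                        ┃        
40  b┃-rw-r--r--  1 user group    2440┃        
50  2┃drwxr-xr-x  1 user group    1968┃        
60  6┃-rw-r--r--  1 user group    3821┃        
━━━━━┃-rw-r--r--  1 user group    2242┃        
     ┃$ echo "OK"                     ┃        
     ┃OK                              ┃        
     ┗━━━━━━━━━━━━━━━━━━━━━━━━━━━━━━━━┛        
                                               
                                               
                                               
                                               
                                               
                                               
                                               
                                               


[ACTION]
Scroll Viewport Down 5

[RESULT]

30  f┃$ ls -la                        ┃        
40  b┃-rw-r--r--  1 user group    2440┃        
50  2┃drwxr-xr-x  1 user group    1968┃        
60  6┃-rw-r--r--  1 user group    3821┃        
━━━━━┃-rw-r--r--  1 user group    2242┃        
     ┃$ echo "OK"                     ┃        
     ┃OK                              ┃        
     ┗━━━━━━━━━━━━━━━━━━━━━━━━━━━━━━━━┛        
                                               
                                               
                                               
                                               
                                               
                                               
                                               
                                               
                                               
                                               
                                               


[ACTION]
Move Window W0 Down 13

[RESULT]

     ┃$ ls -la                        ┃        
     ┃-rw-r--r--  1 user group    2440┃        
     ┃drwxr-xr-x  1 user group    1968┃        
     ┃-rw-r--r--  1 user group    3821┃        
     ┃-rw-r--r--  1 user group    2242┃        
     ┃$ echo "OK"                     ┃        
     ┃OK                              ┃        
━━━━━┗━━━━━━━━━━━━━━━━━━━━━━━━━━━━━━━━┛        
itor        ┃                                  
────────────┨                                  
00  70 70 70┃                                  
10  17 dd e3┃                                  
20  e6 10 89┃                                  
30  f4 f4 f4┃                                  
40  b7 9d 9d┃                                  
50  29 29 3e┃                                  
60  66 66 66┃                                  
━━━━━━━━━━━━┛                                  
                                               


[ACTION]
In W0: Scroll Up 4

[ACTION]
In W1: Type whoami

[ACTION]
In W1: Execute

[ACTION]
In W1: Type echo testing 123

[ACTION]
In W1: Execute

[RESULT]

     ┃$ echo "OK"                     ┃        
     ┃OK                              ┃        
     ┃$ whoami                        ┃        
     ┃alice                           ┃        
     ┃$ echo testing 123              ┃        
     ┃testing 123                     ┃        
     ┃$ █                             ┃        
━━━━━┗━━━━━━━━━━━━━━━━━━━━━━━━━━━━━━━━┛        
itor        ┃                                  
────────────┨                                  
00  70 70 70┃                                  
10  17 dd e3┃                                  
20  e6 10 89┃                                  
30  f4 f4 f4┃                                  
40  b7 9d 9d┃                                  
50  29 29 3e┃                                  
60  66 66 66┃                                  
━━━━━━━━━━━━┛                                  
                                               


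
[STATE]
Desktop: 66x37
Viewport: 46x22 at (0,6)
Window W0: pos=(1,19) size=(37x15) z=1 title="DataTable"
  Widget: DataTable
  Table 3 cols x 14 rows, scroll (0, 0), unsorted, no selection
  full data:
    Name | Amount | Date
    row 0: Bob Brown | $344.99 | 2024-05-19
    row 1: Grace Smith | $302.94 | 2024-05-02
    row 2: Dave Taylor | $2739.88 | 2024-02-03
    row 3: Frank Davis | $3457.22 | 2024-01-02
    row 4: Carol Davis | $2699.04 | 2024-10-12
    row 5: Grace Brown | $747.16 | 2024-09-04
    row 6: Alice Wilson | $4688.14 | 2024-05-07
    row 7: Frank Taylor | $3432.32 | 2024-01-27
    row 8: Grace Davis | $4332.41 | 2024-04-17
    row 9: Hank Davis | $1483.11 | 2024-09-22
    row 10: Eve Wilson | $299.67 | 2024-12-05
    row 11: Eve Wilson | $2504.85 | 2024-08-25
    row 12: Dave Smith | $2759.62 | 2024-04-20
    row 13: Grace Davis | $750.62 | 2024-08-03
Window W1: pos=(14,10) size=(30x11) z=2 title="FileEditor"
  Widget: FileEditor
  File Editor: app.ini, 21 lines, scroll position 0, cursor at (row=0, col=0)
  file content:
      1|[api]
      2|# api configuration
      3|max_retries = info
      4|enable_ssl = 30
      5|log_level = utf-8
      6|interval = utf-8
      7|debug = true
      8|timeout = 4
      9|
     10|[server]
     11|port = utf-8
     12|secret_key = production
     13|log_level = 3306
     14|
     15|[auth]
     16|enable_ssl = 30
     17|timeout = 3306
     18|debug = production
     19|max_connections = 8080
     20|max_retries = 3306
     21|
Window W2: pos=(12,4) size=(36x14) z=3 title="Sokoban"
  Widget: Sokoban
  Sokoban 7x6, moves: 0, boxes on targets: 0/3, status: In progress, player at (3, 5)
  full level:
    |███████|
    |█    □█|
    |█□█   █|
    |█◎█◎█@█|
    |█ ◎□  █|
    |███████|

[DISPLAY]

            ┠─────────────────────────────────
            ┃███████                          
            ┃█    □█                          
            ┃█□█   █                          
            ┃█◎█◎█@█                          
            ┃█ ◎□  █                          
            ┃███████                          
            ┃Moves: 0  0/3                    
            ┃                                 
            ┃                                 
            ┃                                 
            ┗━━━━━━━━━━━━━━━━━━━━━━━━━━━━━━━━━
              ┃interval = utf-8           ░┃  
 ┏━━━━━━━━━━━━┃debug = true               ▼┃  
 ┃ DataTable  ┗━━━━━━━━━━━━━━━━━━━━━━━━━━━━┛  
 ┠───────────────────────────────────┨        
 ┃Name        │Amount  │Date         ┃        
 ┃────────────┼────────┼──────────   ┃        
 ┃Bob Brown   │$344.99 │2024-05-19   ┃        
 ┃Grace Smith │$302.94 │2024-05-02   ┃        
 ┃Dave Taylor │$2739.88│2024-02-03   ┃        
 ┃Frank Davis │$3457.22│2024-01-02   ┃        


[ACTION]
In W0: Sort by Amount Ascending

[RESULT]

            ┠─────────────────────────────────
            ┃███████                          
            ┃█    □█                          
            ┃█□█   █                          
            ┃█◎█◎█@█                          
            ┃█ ◎□  █                          
            ┃███████                          
            ┃Moves: 0  0/3                    
            ┃                                 
            ┃                                 
            ┃                                 
            ┗━━━━━━━━━━━━━━━━━━━━━━━━━━━━━━━━━
              ┃interval = utf-8           ░┃  
 ┏━━━━━━━━━━━━┃debug = true               ▼┃  
 ┃ DataTable  ┗━━━━━━━━━━━━━━━━━━━━━━━━━━━━┛  
 ┠───────────────────────────────────┨        
 ┃Name        │Amount ▲│Date         ┃        
 ┃────────────┼────────┼──────────   ┃        
 ┃Eve Wilson  │$299.67 │2024-12-05   ┃        
 ┃Grace Smith │$302.94 │2024-05-02   ┃        
 ┃Bob Brown   │$344.99 │2024-05-19   ┃        
 ┃Grace Brown │$747.16 │2024-09-04   ┃        


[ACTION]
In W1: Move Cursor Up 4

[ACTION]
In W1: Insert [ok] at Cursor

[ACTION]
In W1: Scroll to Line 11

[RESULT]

            ┠─────────────────────────────────
            ┃███████                          
            ┃█    □█                          
            ┃█□█   █                          
            ┃█◎█◎█@█                          
            ┃█ ◎□  █                          
            ┃███████                          
            ┃Moves: 0  0/3                    
            ┃                                 
            ┃                                 
            ┃                                 
            ┗━━━━━━━━━━━━━━━━━━━━━━━━━━━━━━━━━
              ┃enable_ssl = 30            ░┃  
 ┏━━━━━━━━━━━━┃timeout = 3306             ▼┃  
 ┃ DataTable  ┗━━━━━━━━━━━━━━━━━━━━━━━━━━━━┛  
 ┠───────────────────────────────────┨        
 ┃Name        │Amount ▲│Date         ┃        
 ┃────────────┼────────┼──────────   ┃        
 ┃Eve Wilson  │$299.67 │2024-12-05   ┃        
 ┃Grace Smith │$302.94 │2024-05-02   ┃        
 ┃Bob Brown   │$344.99 │2024-05-19   ┃        
 ┃Grace Brown │$747.16 │2024-09-04   ┃        


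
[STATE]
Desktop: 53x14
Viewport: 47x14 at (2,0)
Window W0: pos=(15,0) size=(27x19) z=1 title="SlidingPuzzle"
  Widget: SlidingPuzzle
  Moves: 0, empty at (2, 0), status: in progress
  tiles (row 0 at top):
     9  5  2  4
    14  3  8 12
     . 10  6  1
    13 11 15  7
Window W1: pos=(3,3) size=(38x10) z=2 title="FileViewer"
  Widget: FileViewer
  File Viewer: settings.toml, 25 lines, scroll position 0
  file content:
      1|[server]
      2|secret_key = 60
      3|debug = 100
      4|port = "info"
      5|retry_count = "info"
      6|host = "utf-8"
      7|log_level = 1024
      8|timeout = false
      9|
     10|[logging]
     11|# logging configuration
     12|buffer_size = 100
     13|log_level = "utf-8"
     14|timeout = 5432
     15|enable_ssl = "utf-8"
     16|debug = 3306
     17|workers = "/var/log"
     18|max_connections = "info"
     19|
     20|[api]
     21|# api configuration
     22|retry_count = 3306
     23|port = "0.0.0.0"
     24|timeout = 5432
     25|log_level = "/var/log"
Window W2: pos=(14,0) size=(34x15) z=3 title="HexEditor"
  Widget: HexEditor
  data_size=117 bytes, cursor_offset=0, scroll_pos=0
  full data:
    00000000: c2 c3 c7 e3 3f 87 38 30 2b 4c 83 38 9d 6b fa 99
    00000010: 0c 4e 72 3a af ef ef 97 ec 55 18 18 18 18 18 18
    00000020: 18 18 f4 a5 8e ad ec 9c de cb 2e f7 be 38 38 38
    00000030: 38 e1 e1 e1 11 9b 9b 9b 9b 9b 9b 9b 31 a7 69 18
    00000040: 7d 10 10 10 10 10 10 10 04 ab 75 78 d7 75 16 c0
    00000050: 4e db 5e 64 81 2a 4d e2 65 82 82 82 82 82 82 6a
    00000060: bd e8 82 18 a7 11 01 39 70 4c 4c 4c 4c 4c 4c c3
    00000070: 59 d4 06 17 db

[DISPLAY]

            ┏━━━━━━━━━━━━━━━━━━━━━━━━━━━━━━━━┓ 
            ┃ HexEditor                      ┃ 
            ┠────────────────────────────────┨ 
 ┏━━━━━━━━━━┃00000000  C2 c3 c7 e3 3f 87 38 3┃ 
 ┃ FileViewe┃00000010  0c 4e 72 3a af ef ef 9┃ 
 ┠──────────┃00000020  18 18 f4 a5 8e ad ec 9┃ 
 ┃[server]  ┃00000030  38 e1 e1 e1 11 9b 9b 9┃ 
 ┃secret_key┃00000040  7d 10 10 10 10 10 10 1┃ 
 ┃debug = 10┃00000050  4e db 5e 64 81 2a 4d e┃ 
 ┃port = "in┃00000060  bd e8 82 18 a7 11 01 3┃ 
 ┃retry_coun┃00000070  59 d4 06 17 db        ┃ 
 ┃host = "ut┃                                ┃ 
 ┗━━━━━━━━━━┃                                ┃ 
            ┃                                ┃ 


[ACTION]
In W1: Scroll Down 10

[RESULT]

            ┏━━━━━━━━━━━━━━━━━━━━━━━━━━━━━━━━┓ 
            ┃ HexEditor                      ┃ 
            ┠────────────────────────────────┨ 
 ┏━━━━━━━━━━┃00000000  C2 c3 c7 e3 3f 87 38 3┃ 
 ┃ FileViewe┃00000010  0c 4e 72 3a af ef ef 9┃ 
 ┠──────────┃00000020  18 18 f4 a5 8e ad ec 9┃ 
 ┃# logging ┃00000030  38 e1 e1 e1 11 9b 9b 9┃ 
 ┃buffer_siz┃00000040  7d 10 10 10 10 10 10 1┃ 
 ┃log_level ┃00000050  4e db 5e 64 81 2a 4d e┃ 
 ┃timeout = ┃00000060  bd e8 82 18 a7 11 01 3┃ 
 ┃enable_ssl┃00000070  59 d4 06 17 db        ┃ 
 ┃debug = 33┃                                ┃ 
 ┗━━━━━━━━━━┃                                ┃ 
            ┃                                ┃ 


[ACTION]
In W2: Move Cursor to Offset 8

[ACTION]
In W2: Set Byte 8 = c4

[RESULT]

            ┏━━━━━━━━━━━━━━━━━━━━━━━━━━━━━━━━┓ 
            ┃ HexEditor                      ┃ 
            ┠────────────────────────────────┨ 
 ┏━━━━━━━━━━┃00000000  c2 c3 c7 e3 3f 87 38 3┃ 
 ┃ FileViewe┃00000010  0c 4e 72 3a af ef ef 9┃ 
 ┠──────────┃00000020  18 18 f4 a5 8e ad ec 9┃ 
 ┃# logging ┃00000030  38 e1 e1 e1 11 9b 9b 9┃ 
 ┃buffer_siz┃00000040  7d 10 10 10 10 10 10 1┃ 
 ┃log_level ┃00000050  4e db 5e 64 81 2a 4d e┃ 
 ┃timeout = ┃00000060  bd e8 82 18 a7 11 01 3┃ 
 ┃enable_ssl┃00000070  59 d4 06 17 db        ┃ 
 ┃debug = 33┃                                ┃ 
 ┗━━━━━━━━━━┃                                ┃ 
            ┃                                ┃ 
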